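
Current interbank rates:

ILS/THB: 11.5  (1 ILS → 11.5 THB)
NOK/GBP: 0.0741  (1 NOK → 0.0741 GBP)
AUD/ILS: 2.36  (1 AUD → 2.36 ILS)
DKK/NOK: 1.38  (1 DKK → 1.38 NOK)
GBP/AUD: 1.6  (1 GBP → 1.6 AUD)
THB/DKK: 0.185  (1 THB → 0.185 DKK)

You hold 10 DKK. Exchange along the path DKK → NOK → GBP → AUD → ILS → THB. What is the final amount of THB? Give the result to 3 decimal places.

10 DKK × 1.38 = 13.8 NOK
13.8 NOK × 0.0741 = 1.02258 GBP
1.02258 GBP × 1.6 = 1.636128 AUD
1.636128 AUD × 2.36 = 3.86126208 ILS
3.86126208 ILS × 11.5 = 44.40451392 THB

44.405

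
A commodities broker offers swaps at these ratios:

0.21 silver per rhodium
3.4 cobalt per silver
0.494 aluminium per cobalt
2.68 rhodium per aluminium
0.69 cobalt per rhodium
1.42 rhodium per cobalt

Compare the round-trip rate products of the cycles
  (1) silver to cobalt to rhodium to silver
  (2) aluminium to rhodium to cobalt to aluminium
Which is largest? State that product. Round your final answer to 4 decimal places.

(1) 3.4 × 1.42 × 0.21 = 1.01388
(2) 2.68 × 0.69 × 0.494 = 0.91350
Highest is cycle (1) at 1.0139 (>1, arbitrage).

1.0139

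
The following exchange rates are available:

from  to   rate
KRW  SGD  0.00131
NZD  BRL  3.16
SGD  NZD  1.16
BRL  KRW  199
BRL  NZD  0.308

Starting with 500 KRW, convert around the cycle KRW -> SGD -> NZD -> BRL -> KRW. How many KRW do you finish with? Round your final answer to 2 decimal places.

500 KRW × 0.00131 = 0.655 SGD
0.655 SGD × 1.16 = 0.7598 NZD
0.7598 NZD × 3.16 = 2.400968 BRL
2.400968 BRL × 199 = 477.792632 KRW

477.79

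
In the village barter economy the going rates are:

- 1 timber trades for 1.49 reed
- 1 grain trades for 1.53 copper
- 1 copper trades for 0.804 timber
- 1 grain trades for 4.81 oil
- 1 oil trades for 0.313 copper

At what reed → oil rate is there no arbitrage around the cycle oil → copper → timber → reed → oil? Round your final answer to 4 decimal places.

Known legs of the cycle: 0.313 × 0.804 × 1.49 = 0.37496148
For no arbitrage the full-cycle product must be 1, so the missing rate is 1 / 0.37496148 ≈ 2.666941.

2.6669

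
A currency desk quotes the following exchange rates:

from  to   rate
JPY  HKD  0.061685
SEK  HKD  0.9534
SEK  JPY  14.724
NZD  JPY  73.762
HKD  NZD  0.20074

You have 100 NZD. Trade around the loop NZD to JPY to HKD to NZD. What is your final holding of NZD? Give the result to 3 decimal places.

91.337

100 NZD × 73.762 = 7376.2 JPY
7376.2 JPY × 0.061685 = 455.000897 HKD
455.000897 HKD × 0.20074 = 91.33688006378 NZD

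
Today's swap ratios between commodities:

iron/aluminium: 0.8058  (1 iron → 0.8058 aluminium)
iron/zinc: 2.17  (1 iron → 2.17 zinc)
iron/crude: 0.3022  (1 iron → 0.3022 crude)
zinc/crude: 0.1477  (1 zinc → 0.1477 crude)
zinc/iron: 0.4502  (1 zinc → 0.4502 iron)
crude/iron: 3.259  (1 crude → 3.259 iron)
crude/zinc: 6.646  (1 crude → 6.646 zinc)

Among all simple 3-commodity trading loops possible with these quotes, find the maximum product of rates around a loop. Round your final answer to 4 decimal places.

1.0445

iron→zinc→crude→iron: 2.17 × 0.1477 × 3.259 = 1.04454
iron→crude→zinc→iron: 0.3022 × 6.646 × 0.4502 = 0.90419
Maximum is iron→zinc→crude→iron at 1.0445; arbitrage exists.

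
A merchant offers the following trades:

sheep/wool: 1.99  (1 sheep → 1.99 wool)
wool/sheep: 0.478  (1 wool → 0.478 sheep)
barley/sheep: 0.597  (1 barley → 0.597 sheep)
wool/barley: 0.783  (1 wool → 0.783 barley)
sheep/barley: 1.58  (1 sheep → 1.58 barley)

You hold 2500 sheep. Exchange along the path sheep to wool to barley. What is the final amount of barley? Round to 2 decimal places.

2500 sheep × 1.99 = 4975 wool
4975 wool × 0.783 = 3895.425 barley

3895.43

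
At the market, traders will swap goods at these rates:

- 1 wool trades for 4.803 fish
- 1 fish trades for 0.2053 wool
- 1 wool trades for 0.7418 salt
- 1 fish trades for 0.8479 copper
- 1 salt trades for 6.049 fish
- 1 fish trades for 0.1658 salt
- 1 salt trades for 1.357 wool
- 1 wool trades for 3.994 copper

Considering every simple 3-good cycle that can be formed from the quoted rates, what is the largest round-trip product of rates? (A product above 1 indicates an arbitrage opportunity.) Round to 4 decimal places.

1.0806

salt→wool→fish→salt: 1.357 × 4.803 × 0.1658 = 1.08063
salt→fish→wool→salt: 6.049 × 0.2053 × 0.7418 = 0.92121
Maximum is salt→wool→fish→salt at 1.0806; arbitrage exists.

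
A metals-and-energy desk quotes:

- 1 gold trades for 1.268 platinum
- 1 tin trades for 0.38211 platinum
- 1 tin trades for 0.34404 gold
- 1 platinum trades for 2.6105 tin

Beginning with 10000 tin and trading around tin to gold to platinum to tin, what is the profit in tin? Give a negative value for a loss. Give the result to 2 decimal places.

1388.12

10000 tin × 0.34404 = 3440.4 gold
3440.4 gold × 1.268 = 4362.4272 platinum
4362.4272 platinum × 2.6105 = 11388.1162056 tin
Net change: 11388.1162056 − 10000 = 1388.1162056 tin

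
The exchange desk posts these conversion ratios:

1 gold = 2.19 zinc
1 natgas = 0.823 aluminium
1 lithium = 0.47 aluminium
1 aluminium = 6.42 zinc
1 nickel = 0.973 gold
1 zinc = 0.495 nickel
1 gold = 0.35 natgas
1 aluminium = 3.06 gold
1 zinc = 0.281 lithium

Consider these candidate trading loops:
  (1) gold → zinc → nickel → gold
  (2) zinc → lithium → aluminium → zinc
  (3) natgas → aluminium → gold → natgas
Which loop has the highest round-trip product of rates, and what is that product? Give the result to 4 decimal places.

(1) 2.19 × 0.495 × 0.973 = 1.05478
(2) 0.281 × 0.47 × 6.42 = 0.84789
(3) 0.823 × 3.06 × 0.35 = 0.88143
Highest is cycle (1) at 1.0548 (>1, arbitrage).

1.0548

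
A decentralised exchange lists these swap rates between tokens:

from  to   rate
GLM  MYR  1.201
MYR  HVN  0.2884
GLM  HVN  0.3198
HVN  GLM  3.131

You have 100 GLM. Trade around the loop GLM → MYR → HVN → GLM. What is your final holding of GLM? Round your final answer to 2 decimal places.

108.45

100 GLM × 1.201 = 120.1 MYR
120.1 MYR × 0.2884 = 34.63684 HVN
34.63684 HVN × 3.131 = 108.44794604 GLM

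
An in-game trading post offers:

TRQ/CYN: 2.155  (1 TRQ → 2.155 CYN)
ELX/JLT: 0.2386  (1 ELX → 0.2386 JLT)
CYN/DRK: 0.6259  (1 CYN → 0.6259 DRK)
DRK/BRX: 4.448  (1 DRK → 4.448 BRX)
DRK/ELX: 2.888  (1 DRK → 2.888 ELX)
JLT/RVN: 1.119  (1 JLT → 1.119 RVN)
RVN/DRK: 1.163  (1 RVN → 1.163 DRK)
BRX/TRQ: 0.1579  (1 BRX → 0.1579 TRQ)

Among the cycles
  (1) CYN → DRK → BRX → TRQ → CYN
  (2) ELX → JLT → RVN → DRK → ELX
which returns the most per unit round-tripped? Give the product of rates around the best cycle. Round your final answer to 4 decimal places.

0.9473

(1) 0.6259 × 4.448 × 0.1579 × 2.155 = 0.94733
(2) 0.2386 × 1.119 × 1.163 × 2.888 = 0.89676
Highest is cycle (1) at 0.9473 (≤1, no arbitrage).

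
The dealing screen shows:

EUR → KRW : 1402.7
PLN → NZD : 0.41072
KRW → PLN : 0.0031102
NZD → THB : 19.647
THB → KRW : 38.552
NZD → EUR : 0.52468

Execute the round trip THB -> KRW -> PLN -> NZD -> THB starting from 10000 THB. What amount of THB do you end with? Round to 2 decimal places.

10000 THB × 38.552 = 385520 KRW
385520 KRW × 0.0031102 = 1199.044304 PLN
1199.044304 PLN × 0.41072 = 492.47147653888 NZD
492.47147653888 NZD × 19.647 = 9675.58709955937536 THB

9675.59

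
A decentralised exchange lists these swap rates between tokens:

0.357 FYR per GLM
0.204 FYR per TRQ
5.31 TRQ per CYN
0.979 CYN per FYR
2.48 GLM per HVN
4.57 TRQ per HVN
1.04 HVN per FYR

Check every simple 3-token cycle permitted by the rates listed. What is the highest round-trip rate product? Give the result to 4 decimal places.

CYN→TRQ→FYR→CYN: 5.31 × 0.204 × 0.979 = 1.06049
FYR→HVN→TRQ→FYR: 1.04 × 4.57 × 0.204 = 0.96957
FYR→HVN→GLM→FYR: 1.04 × 2.48 × 0.357 = 0.92077
Maximum is CYN→TRQ→FYR→CYN at 1.0605; arbitrage exists.

1.0605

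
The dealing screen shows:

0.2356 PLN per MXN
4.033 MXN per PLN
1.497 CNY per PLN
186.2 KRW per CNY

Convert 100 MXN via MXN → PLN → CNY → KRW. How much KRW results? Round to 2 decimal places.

6567.15

100 MXN × 0.2356 = 23.56 PLN
23.56 PLN × 1.497 = 35.26932 CNY
35.26932 CNY × 186.2 = 6567.147384 KRW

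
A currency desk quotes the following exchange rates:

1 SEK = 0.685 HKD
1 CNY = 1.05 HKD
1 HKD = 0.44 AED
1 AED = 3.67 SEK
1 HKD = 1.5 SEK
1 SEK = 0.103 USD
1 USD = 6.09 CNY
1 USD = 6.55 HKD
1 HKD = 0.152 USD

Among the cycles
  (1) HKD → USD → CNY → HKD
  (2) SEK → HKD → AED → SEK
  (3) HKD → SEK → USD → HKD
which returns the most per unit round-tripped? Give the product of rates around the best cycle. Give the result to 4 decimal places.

(1) 0.152 × 6.09 × 1.05 = 0.97196
(2) 0.685 × 0.44 × 3.67 = 1.10614
(3) 1.5 × 0.103 × 6.55 = 1.01198
Highest is cycle (2) at 1.1061 (>1, arbitrage).

1.1061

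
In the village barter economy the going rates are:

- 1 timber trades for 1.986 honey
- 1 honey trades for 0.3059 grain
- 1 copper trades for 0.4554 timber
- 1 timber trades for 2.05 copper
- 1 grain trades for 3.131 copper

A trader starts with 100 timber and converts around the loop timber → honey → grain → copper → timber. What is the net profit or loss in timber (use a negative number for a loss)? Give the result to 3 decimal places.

100 timber × 1.986 = 198.6 honey
198.6 honey × 0.3059 = 60.75174 grain
60.75174 grain × 3.131 = 190.21369794 copper
190.21369794 copper × 0.4554 = 86.623318041876 timber
Net change: 86.623318041876 − 100 = -13.376681958124 timber

-13.377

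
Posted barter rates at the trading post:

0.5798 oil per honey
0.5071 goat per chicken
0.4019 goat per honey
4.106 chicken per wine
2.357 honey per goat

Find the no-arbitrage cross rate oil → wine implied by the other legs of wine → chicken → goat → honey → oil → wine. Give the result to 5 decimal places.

0.35144

Known legs of the cycle: 4.106 × 0.5071 × 2.357 × 0.5798 = 2.84544600662036
For no arbitrage the full-cycle product must be 1, so the missing rate is 1 / 2.84544600662036 ≈ 0.3514388.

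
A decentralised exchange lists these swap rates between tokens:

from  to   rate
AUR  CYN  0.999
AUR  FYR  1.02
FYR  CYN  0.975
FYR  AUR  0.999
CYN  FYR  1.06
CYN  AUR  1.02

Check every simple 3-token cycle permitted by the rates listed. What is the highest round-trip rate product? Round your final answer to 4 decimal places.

1.0579

CYN→FYR→AUR→CYN: 1.06 × 0.999 × 0.999 = 1.05788
CYN→AUR→FYR→CYN: 1.02 × 1.02 × 0.975 = 1.01439
Maximum is CYN→FYR→AUR→CYN at 1.0579; arbitrage exists.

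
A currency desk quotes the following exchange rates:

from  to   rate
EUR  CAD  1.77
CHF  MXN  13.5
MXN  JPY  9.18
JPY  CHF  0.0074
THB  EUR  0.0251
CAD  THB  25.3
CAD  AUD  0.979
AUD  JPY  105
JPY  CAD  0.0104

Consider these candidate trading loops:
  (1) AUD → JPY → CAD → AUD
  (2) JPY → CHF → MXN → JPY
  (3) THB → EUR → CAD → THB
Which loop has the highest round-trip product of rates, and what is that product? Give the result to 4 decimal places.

(1) 105 × 0.0104 × 0.979 = 1.06907
(2) 0.0074 × 13.5 × 9.18 = 0.91708
(3) 0.0251 × 1.77 × 25.3 = 1.12400
Highest is cycle (3) at 1.1240 (>1, arbitrage).

1.1240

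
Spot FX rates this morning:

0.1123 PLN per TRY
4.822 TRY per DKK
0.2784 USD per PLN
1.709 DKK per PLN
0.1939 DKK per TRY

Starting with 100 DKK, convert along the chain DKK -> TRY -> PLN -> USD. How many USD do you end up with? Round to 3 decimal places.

100 DKK × 4.822 = 482.2 TRY
482.2 TRY × 0.1123 = 54.15106 PLN
54.15106 PLN × 0.2784 = 15.075655104 USD

15.076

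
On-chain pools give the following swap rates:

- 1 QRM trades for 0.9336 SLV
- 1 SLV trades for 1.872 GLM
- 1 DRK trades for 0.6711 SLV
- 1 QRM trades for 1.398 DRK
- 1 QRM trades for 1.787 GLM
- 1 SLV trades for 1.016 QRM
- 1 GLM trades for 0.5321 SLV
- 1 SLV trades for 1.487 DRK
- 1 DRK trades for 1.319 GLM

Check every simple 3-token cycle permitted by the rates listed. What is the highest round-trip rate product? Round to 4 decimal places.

SLV→DRK→GLM→SLV: 1.487 × 1.319 × 0.5321 = 1.04364
QRM→GLM→SLV→QRM: 1.787 × 0.5321 × 1.016 = 0.96608
QRM→DRK→SLV→QRM: 1.398 × 0.6711 × 1.016 = 0.95321
Maximum is SLV→DRK→GLM→SLV at 1.0436; arbitrage exists.

1.0436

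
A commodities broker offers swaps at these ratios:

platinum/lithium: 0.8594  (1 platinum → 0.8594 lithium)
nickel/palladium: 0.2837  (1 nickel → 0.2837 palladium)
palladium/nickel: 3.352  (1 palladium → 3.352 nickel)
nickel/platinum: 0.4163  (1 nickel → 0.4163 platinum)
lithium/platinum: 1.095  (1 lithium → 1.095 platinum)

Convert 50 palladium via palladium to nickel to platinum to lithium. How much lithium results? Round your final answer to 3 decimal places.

59.962

50 palladium × 3.352 = 167.6 nickel
167.6 nickel × 0.4163 = 69.77188 platinum
69.77188 platinum × 0.8594 = 59.961953672 lithium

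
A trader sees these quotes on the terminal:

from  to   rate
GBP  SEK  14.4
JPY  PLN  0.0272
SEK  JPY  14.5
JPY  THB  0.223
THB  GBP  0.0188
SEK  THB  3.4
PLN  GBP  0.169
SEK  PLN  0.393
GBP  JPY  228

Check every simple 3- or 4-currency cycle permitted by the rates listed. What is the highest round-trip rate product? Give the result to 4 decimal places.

1.0481

PLN→GBP→JPY→PLN: 0.169 × 228 × 0.0272 = 1.04807
PLN→GBP→SEK→JPY→PLN: 0.169 × 14.4 × 14.5 × 0.0272 = 0.95981
PLN→GBP→SEK→PLN: 0.169 × 14.4 × 0.393 = 0.95640
THB→GBP→JPY→THB: 0.0188 × 228 × 0.223 = 0.95587
THB→GBP→SEK→THB: 0.0188 × 14.4 × 3.4 = 0.92045
THB→GBP→SEK→JPY→THB: 0.0188 × 14.4 × 14.5 × 0.223 = 0.87537
Maximum is PLN→GBP→JPY→PLN at 1.0481; arbitrage exists.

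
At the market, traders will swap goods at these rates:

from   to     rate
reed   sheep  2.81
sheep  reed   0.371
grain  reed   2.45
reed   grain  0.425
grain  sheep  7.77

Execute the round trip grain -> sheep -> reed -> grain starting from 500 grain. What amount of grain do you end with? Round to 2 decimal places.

500 grain × 7.77 = 3885 sheep
3885 sheep × 0.371 = 1441.335 reed
1441.335 reed × 0.425 = 612.567375 grain

612.57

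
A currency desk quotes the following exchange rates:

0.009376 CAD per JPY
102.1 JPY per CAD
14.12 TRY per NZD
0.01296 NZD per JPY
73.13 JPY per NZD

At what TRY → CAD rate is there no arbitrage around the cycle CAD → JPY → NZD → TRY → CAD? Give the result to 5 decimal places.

Known legs of the cycle: 102.1 × 0.01296 × 14.12 = 18.68380992
For no arbitrage the full-cycle product must be 1, so the missing rate is 1 / 18.68380992 ≈ 0.0535223.

0.05352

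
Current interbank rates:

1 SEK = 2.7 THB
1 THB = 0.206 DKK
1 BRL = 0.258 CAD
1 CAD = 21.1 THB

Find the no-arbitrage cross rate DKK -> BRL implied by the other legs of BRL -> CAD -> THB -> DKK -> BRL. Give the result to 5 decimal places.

0.89172

Known legs of the cycle: 0.258 × 21.1 × 0.206 = 1.1214228
For no arbitrage the full-cycle product must be 1, so the missing rate is 1 / 1.1214228 ≈ 0.8917243.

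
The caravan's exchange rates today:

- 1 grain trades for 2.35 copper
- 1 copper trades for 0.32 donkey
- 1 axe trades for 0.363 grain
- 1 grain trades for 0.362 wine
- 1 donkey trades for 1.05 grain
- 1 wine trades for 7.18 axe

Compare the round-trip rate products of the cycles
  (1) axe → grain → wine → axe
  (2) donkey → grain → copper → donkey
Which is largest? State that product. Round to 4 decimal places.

(1) 0.363 × 0.362 × 7.18 = 0.94350
(2) 1.05 × 2.35 × 0.32 = 0.78960
Highest is cycle (1) at 0.9435 (≤1, no arbitrage).

0.9435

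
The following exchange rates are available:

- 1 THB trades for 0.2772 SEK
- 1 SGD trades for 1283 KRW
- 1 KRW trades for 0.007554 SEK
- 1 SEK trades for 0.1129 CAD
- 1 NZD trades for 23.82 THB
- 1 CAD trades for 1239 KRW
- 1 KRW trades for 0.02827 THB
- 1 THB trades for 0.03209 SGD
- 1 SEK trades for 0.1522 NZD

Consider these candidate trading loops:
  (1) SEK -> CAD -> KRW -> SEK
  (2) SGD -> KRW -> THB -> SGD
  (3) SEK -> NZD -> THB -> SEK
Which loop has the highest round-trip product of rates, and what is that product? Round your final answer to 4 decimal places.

1.1639

(1) 0.1129 × 1239 × 0.007554 = 1.05668
(2) 1283 × 0.02827 × 0.03209 = 1.16392
(3) 0.1522 × 23.82 × 0.2772 = 1.00496
Highest is cycle (2) at 1.1639 (>1, arbitrage).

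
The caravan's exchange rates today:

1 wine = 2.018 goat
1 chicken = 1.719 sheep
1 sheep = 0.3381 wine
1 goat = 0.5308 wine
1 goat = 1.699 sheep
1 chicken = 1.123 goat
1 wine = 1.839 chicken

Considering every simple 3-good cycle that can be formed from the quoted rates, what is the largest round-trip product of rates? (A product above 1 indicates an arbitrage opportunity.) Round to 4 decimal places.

1.1592

sheep→wine→goat→sheep: 0.3381 × 2.018 × 1.699 = 1.15920
goat→wine→chicken→goat: 0.5308 × 1.839 × 1.123 = 1.09621
sheep→wine→chicken→sheep: 0.3381 × 1.839 × 1.719 = 1.06882
Maximum is sheep→wine→goat→sheep at 1.1592; arbitrage exists.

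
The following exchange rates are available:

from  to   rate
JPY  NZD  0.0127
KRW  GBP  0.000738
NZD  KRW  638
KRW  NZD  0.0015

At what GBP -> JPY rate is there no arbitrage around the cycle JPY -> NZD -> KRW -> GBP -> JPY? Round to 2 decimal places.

167.23

Known legs of the cycle: 0.0127 × 638 × 0.000738 = 0.0059797188
For no arbitrage the full-cycle product must be 1, so the missing rate is 1 / 0.0059797188 ≈ 167.2319.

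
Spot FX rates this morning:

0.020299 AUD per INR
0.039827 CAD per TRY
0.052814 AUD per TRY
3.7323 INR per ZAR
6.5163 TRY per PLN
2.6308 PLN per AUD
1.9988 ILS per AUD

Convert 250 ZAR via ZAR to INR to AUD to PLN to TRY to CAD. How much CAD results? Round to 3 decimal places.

12.932

250 ZAR × 3.7323 = 933.075 INR
933.075 INR × 0.020299 = 18.940489425 AUD
18.940489425 AUD × 2.6308 = 49.82863957929 PLN
49.82863957929 PLN × 6.5163 = 324.698364090527427 TRY
324.698364090527427 TRY × 0.039827 = 12.931761746633435835129 CAD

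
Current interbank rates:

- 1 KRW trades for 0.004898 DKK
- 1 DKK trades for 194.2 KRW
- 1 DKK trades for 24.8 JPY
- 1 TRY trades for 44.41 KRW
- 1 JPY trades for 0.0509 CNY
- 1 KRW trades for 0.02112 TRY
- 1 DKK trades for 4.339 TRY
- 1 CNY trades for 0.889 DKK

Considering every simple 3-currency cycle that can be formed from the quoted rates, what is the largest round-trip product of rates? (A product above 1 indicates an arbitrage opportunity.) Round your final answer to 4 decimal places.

1.1222

JPY→CNY→DKK→JPY: 0.0509 × 0.889 × 24.8 = 1.12220
KRW→DKK→TRY→KRW: 0.004898 × 4.339 × 44.41 = 0.94382
Maximum is JPY→CNY→DKK→JPY at 1.1222; arbitrage exists.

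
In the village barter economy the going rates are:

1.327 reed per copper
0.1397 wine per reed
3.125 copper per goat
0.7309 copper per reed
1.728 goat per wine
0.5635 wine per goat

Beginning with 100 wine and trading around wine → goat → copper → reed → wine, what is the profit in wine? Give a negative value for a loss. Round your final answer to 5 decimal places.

0.10623

100 wine × 1.728 = 172.8 goat
172.8 goat × 3.125 = 540 copper
540 copper × 1.327 = 716.58 reed
716.58 reed × 0.1397 = 100.106226 wine
Net change: 100.106226 − 100 = 0.106226 wine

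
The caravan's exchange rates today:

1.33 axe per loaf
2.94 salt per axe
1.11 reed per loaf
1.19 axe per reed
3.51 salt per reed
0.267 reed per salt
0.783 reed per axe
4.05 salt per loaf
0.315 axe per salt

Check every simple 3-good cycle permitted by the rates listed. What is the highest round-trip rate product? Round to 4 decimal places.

reed→axe→salt→reed: 1.19 × 2.94 × 0.267 = 0.93413
reed→salt→axe→reed: 3.51 × 0.315 × 0.783 = 0.86572
Maximum is reed→axe→salt→reed at 0.9341; no arbitrage — every cycle loses value.

0.9341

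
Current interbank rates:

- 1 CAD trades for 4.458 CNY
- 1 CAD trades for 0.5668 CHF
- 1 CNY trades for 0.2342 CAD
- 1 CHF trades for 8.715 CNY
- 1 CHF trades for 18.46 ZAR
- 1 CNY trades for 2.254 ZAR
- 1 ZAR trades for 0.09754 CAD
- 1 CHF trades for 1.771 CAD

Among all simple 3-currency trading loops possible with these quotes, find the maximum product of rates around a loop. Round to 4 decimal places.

1.1569

CAD→CHF→CNY→CAD: 0.5668 × 8.715 × 0.2342 = 1.15687
CAD→CHF→ZAR→CAD: 0.5668 × 18.46 × 0.09754 = 1.02057
CAD→CNY→ZAR→CAD: 4.458 × 2.254 × 0.09754 = 0.98011
Maximum is CAD→CHF→CNY→CAD at 1.1569; arbitrage exists.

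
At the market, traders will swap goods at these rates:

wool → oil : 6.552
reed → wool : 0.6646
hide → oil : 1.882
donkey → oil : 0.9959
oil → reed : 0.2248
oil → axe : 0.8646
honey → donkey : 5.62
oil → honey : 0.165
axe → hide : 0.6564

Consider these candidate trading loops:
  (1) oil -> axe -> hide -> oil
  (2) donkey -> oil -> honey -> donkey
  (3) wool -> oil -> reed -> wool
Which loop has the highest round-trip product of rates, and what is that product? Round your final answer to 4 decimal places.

1.0681

(1) 0.8646 × 0.6564 × 1.882 = 1.06808
(2) 0.9959 × 0.165 × 5.62 = 0.92350
(3) 6.552 × 0.2248 × 0.6646 = 0.97888
Highest is cycle (1) at 1.0681 (>1, arbitrage).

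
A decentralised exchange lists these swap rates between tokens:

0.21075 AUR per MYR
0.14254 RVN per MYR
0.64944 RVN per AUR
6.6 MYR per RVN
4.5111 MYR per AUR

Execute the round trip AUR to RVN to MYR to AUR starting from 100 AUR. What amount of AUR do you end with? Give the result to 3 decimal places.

100 AUR × 0.64944 = 64.944 RVN
64.944 RVN × 6.6 = 428.6304 MYR
428.6304 MYR × 0.21075 = 90.3338568 AUR

90.334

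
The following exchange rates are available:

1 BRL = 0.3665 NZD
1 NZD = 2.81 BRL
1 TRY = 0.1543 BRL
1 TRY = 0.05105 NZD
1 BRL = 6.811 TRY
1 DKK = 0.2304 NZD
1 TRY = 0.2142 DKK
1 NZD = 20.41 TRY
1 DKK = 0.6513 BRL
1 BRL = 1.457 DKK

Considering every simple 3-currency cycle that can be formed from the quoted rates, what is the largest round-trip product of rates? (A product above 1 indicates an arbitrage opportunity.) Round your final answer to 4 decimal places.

1.1542

BRL→NZD→TRY→BRL: 0.3665 × 20.41 × 0.1543 = 1.15420
DKK→NZD→TRY→DKK: 0.2304 × 20.41 × 0.2142 = 1.00727
BRL→TRY→NZD→BRL: 6.811 × 0.05105 × 2.81 = 0.97704
DKK→BRL→TRY→DKK: 0.6513 × 6.811 × 0.2142 = 0.95019
DKK→NZD→BRL→DKK: 0.2304 × 2.81 × 1.457 = 0.94330
Maximum is BRL→NZD→TRY→BRL at 1.1542; arbitrage exists.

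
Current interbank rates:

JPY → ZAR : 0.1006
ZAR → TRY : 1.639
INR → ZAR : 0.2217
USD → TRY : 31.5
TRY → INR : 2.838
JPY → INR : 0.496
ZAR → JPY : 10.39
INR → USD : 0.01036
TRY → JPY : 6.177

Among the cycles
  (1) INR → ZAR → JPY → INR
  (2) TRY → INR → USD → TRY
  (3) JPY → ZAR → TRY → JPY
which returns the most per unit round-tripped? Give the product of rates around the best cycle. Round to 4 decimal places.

1.1425

(1) 0.2217 × 10.39 × 0.496 = 1.14252
(2) 2.838 × 0.01036 × 31.5 = 0.92615
(3) 0.1006 × 1.639 × 6.177 = 1.01848
Highest is cycle (1) at 1.1425 (>1, arbitrage).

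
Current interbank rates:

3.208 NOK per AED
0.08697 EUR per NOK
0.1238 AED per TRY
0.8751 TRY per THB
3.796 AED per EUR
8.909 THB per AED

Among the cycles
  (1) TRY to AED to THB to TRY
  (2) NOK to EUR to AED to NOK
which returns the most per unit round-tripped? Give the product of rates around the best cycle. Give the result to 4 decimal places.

(1) 0.1238 × 8.909 × 0.8751 = 0.96518
(2) 0.08697 × 3.796 × 3.208 = 1.05908
Highest is cycle (2) at 1.0591 (>1, arbitrage).

1.0591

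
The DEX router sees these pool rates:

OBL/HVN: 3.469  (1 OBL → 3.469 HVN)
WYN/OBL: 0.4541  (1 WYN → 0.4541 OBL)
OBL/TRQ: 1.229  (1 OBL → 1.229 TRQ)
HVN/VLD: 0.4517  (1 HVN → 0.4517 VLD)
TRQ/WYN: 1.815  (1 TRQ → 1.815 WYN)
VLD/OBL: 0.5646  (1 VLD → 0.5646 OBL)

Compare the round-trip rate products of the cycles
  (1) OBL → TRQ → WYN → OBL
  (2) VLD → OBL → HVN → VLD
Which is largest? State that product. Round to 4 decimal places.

(1) 1.229 × 1.815 × 0.4541 = 1.01293
(2) 0.5646 × 3.469 × 0.4517 = 0.88470
Highest is cycle (1) at 1.0129 (>1, arbitrage).

1.0129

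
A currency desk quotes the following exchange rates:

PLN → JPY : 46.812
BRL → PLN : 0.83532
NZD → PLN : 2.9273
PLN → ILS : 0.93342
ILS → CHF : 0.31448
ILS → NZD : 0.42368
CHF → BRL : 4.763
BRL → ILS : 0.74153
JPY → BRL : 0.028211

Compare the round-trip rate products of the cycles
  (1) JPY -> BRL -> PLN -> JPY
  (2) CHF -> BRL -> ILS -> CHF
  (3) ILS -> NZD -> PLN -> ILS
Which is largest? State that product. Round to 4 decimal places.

(1) 0.028211 × 0.83532 × 46.812 = 1.10313
(2) 4.763 × 0.74153 × 0.31448 = 1.11071
(3) 0.42368 × 2.9273 × 0.93342 = 1.15766
Highest is cycle (3) at 1.1577 (>1, arbitrage).

1.1577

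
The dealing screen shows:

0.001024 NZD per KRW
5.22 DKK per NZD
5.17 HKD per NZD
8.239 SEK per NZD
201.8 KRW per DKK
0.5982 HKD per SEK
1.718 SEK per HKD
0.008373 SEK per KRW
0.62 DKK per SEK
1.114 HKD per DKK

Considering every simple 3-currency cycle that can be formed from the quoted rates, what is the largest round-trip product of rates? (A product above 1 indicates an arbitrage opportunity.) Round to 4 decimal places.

1.1866

DKK→HKD→SEK→DKK: 1.114 × 1.718 × 0.62 = 1.18659
DKK→KRW→NZD→DKK: 201.8 × 0.001024 × 5.22 = 1.07868
DKK→KRW→SEK→DKK: 201.8 × 0.008373 × 0.62 = 1.04760
Maximum is DKK→HKD→SEK→DKK at 1.1866; arbitrage exists.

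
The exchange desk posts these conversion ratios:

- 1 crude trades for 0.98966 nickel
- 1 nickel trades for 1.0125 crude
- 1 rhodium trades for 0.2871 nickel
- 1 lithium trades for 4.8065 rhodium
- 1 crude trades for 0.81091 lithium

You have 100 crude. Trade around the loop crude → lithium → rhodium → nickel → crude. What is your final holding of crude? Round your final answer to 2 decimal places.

100 crude × 0.81091 = 81.091 lithium
81.091 lithium × 4.8065 = 389.7638915 rhodium
389.7638915 rhodium × 0.2871 = 111.90121324965 nickel
111.90121324965 nickel × 1.0125 = 113.299978415270625 crude

113.30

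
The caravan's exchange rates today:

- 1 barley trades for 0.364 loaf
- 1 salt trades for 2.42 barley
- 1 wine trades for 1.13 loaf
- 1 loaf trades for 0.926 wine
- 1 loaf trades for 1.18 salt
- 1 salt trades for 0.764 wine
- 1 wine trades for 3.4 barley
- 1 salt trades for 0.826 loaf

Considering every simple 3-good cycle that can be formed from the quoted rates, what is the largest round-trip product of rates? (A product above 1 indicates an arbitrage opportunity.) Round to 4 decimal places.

1.1460

wine→barley→loaf→wine: 3.4 × 0.364 × 0.926 = 1.14602
barley→loaf→salt→barley: 0.364 × 1.18 × 2.42 = 1.03944
wine→loaf→salt→wine: 1.13 × 1.18 × 0.764 = 1.01872
Maximum is wine→barley→loaf→wine at 1.1460; arbitrage exists.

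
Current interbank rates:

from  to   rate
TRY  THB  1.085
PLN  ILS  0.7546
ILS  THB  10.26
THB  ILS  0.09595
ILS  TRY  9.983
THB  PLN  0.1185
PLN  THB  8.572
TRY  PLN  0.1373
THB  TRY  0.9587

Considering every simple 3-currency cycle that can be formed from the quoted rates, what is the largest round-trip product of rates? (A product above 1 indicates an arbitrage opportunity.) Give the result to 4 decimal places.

THB→TRY→PLN→THB: 0.9587 × 0.1373 × 8.572 = 1.12833
THB→ILS→TRY→THB: 0.09595 × 9.983 × 1.085 = 1.03929
PLN→ILS→TRY→PLN: 0.7546 × 9.983 × 0.1373 = 1.03430
THB→PLN→ILS→THB: 0.1185 × 0.7546 × 10.26 = 0.91745
Maximum is THB→TRY→PLN→THB at 1.1283; arbitrage exists.

1.1283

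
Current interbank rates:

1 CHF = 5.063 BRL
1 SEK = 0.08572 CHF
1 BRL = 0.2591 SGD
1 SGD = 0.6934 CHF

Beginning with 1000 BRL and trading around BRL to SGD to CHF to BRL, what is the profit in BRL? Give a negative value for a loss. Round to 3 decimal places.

1000 BRL × 0.2591 = 259.1 SGD
259.1 SGD × 0.6934 = 179.65994 CHF
179.65994 CHF × 5.063 = 909.61827622 BRL
Net change: 909.61827622 − 1000 = -90.38172378 BRL

-90.382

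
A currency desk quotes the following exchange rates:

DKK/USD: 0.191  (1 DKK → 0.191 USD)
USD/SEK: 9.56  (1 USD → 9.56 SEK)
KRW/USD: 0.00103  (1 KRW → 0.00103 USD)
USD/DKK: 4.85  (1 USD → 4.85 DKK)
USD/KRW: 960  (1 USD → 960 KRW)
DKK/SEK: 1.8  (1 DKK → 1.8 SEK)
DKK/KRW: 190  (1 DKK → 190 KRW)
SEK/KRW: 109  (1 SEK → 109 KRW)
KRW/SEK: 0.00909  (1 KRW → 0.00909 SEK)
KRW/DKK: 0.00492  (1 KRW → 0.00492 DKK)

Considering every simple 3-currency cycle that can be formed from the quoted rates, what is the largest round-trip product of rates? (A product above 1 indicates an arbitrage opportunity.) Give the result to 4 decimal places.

SEK→KRW→USD→SEK: 109 × 0.00103 × 9.56 = 1.07330
SEK→KRW→DKK→SEK: 109 × 0.00492 × 1.8 = 0.96530
KRW→USD→DKK→KRW: 0.00103 × 4.85 × 190 = 0.94915
KRW→DKK→USD→KRW: 0.00492 × 0.191 × 960 = 0.90213
Maximum is SEK→KRW→USD→SEK at 1.0733; arbitrage exists.

1.0733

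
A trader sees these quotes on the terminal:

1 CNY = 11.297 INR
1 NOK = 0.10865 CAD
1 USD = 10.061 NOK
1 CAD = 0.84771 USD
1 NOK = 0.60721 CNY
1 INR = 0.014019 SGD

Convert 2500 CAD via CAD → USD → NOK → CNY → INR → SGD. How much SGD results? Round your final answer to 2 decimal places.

2050.44

2500 CAD × 0.84771 = 2119.275 USD
2119.275 USD × 10.061 = 21322.025775 NOK
21322.025775 NOK × 0.60721 = 12946.94727083775 CNY
12946.94727083775 CNY × 11.297 = 146261.66331865406175 INR
146261.66331865406175 INR × 0.014019 = 2050.44225806421129167325 SGD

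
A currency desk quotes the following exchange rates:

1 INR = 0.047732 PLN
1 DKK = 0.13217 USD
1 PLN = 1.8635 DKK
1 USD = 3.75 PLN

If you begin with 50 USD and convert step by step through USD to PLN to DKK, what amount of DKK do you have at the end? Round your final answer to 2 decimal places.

349.41

50 USD × 3.75 = 187.5 PLN
187.5 PLN × 1.8635 = 349.40625 DKK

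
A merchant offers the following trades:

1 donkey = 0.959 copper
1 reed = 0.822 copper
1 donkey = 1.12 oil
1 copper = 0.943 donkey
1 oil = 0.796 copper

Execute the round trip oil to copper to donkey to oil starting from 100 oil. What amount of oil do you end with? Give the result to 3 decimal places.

100 oil × 0.796 = 79.6 copper
79.6 copper × 0.943 = 75.0628 donkey
75.0628 donkey × 1.12 = 84.070336 oil

84.070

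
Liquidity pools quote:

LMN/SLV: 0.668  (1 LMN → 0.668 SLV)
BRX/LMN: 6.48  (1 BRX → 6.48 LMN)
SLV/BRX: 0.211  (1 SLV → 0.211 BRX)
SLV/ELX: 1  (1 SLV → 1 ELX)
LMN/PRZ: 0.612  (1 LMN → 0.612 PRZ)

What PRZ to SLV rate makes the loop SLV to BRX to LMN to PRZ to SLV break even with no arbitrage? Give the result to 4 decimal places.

Known legs of the cycle: 0.211 × 6.48 × 0.612 = 0.83677536
For no arbitrage the full-cycle product must be 1, so the missing rate is 1 / 0.83677536 ≈ 1.195064.

1.1951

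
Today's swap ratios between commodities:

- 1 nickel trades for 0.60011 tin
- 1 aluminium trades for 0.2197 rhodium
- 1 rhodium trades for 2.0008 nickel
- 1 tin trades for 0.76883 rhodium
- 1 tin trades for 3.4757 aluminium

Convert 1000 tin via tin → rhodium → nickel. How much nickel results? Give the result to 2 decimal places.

1538.28

1000 tin × 0.76883 = 768.83 rhodium
768.83 rhodium × 2.0008 = 1538.275064 nickel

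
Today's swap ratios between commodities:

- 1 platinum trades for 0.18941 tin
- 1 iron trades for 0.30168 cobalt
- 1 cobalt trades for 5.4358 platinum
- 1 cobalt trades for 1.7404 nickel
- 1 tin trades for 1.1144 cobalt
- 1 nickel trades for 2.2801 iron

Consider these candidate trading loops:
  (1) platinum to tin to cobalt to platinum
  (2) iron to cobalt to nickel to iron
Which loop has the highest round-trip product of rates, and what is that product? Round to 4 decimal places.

(1) 0.18941 × 1.1144 × 5.4358 = 1.14738
(2) 0.30168 × 1.7404 × 2.2801 = 1.19715
Highest is cycle (2) at 1.1972 (>1, arbitrage).

1.1972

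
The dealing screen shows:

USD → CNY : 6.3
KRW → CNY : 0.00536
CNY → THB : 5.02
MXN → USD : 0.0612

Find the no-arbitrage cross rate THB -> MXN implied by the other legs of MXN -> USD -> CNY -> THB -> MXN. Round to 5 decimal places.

0.51666

Known legs of the cycle: 0.0612 × 6.3 × 5.02 = 1.9355112
For no arbitrage the full-cycle product must be 1, so the missing rate is 1 / 1.9355112 ≈ 0.5166594.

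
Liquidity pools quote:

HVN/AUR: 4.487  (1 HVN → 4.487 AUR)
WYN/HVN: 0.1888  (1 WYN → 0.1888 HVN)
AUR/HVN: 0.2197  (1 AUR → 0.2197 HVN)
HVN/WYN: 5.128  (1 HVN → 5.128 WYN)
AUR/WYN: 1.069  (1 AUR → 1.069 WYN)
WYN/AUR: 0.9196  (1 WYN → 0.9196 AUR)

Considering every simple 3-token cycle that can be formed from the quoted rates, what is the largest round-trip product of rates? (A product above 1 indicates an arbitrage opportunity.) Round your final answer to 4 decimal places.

1.0360

WYN→AUR→HVN→WYN: 0.9196 × 0.2197 × 5.128 = 1.03604
WYN→HVN→AUR→WYN: 0.1888 × 4.487 × 1.069 = 0.90560
Maximum is WYN→AUR→HVN→WYN at 1.0360; arbitrage exists.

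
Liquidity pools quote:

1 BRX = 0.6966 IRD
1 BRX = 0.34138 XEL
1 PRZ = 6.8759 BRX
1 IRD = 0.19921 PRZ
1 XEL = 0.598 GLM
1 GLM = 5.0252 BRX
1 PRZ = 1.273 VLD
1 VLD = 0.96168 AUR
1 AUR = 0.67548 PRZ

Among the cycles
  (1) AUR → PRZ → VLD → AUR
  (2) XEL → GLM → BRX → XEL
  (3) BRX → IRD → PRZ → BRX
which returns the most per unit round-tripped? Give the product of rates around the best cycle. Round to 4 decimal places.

1.0259

(1) 0.67548 × 1.273 × 0.96168 = 0.82694
(2) 0.598 × 5.0252 × 0.34138 = 1.02587
(3) 0.6966 × 0.19921 × 6.8759 = 0.95417
Highest is cycle (2) at 1.0259 (>1, arbitrage).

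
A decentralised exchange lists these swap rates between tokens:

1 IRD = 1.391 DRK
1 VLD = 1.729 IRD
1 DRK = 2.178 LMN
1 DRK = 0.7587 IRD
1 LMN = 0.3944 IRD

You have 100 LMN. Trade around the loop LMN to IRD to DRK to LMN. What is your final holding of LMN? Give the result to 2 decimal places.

119.49

100 LMN × 0.3944 = 39.44 IRD
39.44 IRD × 1.391 = 54.86104 DRK
54.86104 DRK × 2.178 = 119.48734512 LMN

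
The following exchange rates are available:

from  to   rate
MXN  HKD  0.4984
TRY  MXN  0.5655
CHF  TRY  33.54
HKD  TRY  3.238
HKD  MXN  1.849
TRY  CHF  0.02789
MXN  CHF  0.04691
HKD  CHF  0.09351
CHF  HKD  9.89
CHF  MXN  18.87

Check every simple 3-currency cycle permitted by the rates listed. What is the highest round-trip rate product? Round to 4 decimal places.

MXN→HKD→TRY→MXN: 0.4984 × 3.238 × 0.5655 = 0.91261
CHF→HKD→TRY→CHF: 9.89 × 3.238 × 0.02789 = 0.89314
CHF→TRY→MXN→CHF: 33.54 × 0.5655 × 0.04691 = 0.88974
CHF→MXN→HKD→CHF: 18.87 × 0.4984 × 0.09351 = 0.87944
CHF→HKD→MXN→CHF: 9.89 × 1.849 × 0.04691 = 0.85782
Maximum is MXN→HKD→TRY→MXN at 0.9126; no arbitrage — every cycle loses value.

0.9126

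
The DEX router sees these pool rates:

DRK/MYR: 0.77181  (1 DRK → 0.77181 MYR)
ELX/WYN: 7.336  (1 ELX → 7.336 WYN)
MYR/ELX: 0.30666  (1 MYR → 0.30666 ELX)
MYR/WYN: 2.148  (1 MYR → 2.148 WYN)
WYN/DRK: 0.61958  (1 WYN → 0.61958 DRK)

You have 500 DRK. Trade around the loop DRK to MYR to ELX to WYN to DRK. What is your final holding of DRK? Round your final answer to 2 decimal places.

537.89

500 DRK × 0.77181 = 385.905 MYR
385.905 MYR × 0.30666 = 118.3416273 ELX
118.3416273 ELX × 7.336 = 868.1541778728 WYN
868.1541778728 WYN × 0.61958 = 537.890965526429424 DRK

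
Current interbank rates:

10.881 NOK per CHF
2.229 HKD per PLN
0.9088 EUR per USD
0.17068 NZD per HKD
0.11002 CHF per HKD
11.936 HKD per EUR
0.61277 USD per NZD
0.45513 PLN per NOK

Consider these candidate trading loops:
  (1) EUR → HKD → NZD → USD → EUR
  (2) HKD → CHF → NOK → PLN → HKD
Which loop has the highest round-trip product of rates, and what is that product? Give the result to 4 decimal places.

1.2145

(1) 11.936 × 0.17068 × 0.61277 × 0.9088 = 1.13451
(2) 0.11002 × 10.881 × 0.45513 × 2.229 = 1.21447
Highest is cycle (2) at 1.2145 (>1, arbitrage).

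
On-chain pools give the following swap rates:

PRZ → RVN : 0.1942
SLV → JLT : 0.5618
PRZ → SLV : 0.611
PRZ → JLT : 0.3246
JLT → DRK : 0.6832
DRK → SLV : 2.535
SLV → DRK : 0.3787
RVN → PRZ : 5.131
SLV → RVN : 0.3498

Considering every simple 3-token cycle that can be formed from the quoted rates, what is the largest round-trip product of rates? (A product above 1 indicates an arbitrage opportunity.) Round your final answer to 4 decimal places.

RVN→PRZ→SLV→RVN: 5.131 × 0.611 × 0.3498 = 1.09664
JLT→DRK→SLV→JLT: 0.6832 × 2.535 × 0.5618 = 0.97299
Maximum is RVN→PRZ→SLV→RVN at 1.0966; arbitrage exists.

1.0966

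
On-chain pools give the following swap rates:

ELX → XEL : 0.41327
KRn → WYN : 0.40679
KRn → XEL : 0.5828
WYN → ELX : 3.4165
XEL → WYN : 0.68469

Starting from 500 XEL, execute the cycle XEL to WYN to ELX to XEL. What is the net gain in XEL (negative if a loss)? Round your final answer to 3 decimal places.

500 XEL × 0.68469 = 342.345 WYN
342.345 WYN × 3.4165 = 1169.6216925 ELX
1169.6216925 ELX × 0.41327 = 483.369556859475 XEL
Net change: 483.369556859475 − 500 = -16.630443140525 XEL

-16.630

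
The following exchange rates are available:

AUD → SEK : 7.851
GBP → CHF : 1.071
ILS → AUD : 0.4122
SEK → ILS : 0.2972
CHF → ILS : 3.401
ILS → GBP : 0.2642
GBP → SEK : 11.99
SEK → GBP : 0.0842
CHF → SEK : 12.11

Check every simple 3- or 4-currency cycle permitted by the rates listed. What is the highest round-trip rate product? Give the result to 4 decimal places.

CHF→SEK→GBP→CHF: 12.11 × 0.0842 × 1.071 = 1.09206
CHF→SEK→ILS→GBP→CHF: 12.11 × 0.2972 × 0.2642 × 1.071 = 1.01839
CHF→ILS→GBP→CHF: 3.401 × 0.2642 × 1.071 = 0.96234
AUD→SEK→ILS→AUD: 7.851 × 0.2972 × 0.4122 = 0.96179
SEK→ILS→GBP→SEK: 0.2972 × 0.2642 × 11.99 = 0.94146
Maximum is CHF→SEK→GBP→CHF at 1.0921; arbitrage exists.

1.0921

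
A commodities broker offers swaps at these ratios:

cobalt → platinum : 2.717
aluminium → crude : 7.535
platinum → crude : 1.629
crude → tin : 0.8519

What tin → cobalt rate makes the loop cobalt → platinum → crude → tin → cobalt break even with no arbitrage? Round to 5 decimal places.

Known legs of the cycle: 2.717 × 1.629 × 0.8519 = 3.7705034367
For no arbitrage the full-cycle product must be 1, so the missing rate is 1 / 3.7705034367 ≈ 0.2652166.

0.26522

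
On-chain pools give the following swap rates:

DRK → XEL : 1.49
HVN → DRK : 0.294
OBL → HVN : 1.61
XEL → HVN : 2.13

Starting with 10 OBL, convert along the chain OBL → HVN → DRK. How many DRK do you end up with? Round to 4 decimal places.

4.7334

10 OBL × 1.61 = 16.1 HVN
16.1 HVN × 0.294 = 4.7334 DRK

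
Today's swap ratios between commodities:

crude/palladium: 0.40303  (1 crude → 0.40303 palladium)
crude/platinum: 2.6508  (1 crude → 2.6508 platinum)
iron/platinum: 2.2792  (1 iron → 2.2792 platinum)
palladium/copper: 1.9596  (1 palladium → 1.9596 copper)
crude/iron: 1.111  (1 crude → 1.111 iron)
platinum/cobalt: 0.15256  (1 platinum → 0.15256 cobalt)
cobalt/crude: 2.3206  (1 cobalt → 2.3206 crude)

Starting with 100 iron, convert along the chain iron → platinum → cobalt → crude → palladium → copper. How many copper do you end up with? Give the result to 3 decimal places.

100 iron × 2.2792 = 227.92 platinum
227.92 platinum × 0.15256 = 34.7714752 cobalt
34.7714752 cobalt × 2.3206 = 80.69068534912 crude
80.69068534912 crude × 0.40303 = 32.5207669162558336 palladium
32.5207669162558336 palladium × 1.9596 = 63.72769484909493152256 copper

63.728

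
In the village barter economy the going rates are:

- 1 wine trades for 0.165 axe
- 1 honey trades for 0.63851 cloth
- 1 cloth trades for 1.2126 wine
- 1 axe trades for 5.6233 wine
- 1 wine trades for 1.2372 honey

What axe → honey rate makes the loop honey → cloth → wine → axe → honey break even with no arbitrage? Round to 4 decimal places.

7.8276

Known legs of the cycle: 0.63851 × 1.2126 × 0.165 = 0.12775244229
For no arbitrage the full-cycle product must be 1, so the missing rate is 1 / 0.12775244229 ≈ 7.827639.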